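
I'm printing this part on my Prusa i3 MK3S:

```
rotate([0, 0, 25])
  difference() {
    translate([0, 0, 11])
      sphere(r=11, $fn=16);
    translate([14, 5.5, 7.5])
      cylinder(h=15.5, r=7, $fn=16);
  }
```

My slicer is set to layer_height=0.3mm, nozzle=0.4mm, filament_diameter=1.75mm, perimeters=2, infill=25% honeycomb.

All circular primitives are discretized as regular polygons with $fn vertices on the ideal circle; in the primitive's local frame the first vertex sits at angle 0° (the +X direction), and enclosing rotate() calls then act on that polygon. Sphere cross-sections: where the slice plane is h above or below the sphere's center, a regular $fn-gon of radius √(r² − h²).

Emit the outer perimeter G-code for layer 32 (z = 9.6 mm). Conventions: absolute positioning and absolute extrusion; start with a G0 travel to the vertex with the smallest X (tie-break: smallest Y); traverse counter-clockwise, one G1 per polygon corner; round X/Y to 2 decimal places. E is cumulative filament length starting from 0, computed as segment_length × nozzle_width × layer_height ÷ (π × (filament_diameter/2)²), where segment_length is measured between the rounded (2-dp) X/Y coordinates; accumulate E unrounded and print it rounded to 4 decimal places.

G0 X-10.90 Y-0.48 Z9.60
G1 X-9.89 Y-4.61 E0.2121
G1 X-7.37 Y-8.04 E0.4245
G1 X-3.73 Y-10.25 E0.6369
G1 X0.48 Y-10.90 E0.8494
G1 X4.61 Y-9.89 E1.0616
G1 X8.04 Y-7.37 E1.2739
G1 X10.25 Y-3.73 E1.4864
G1 X10.90 Y0.48 E1.6989
G1 X10.04 Y4.01 E1.8801
G1 X7.97 Y4.32 E1.9846
G1 X5.63 Y5.74 E2.1211
G1 X4.02 Y7.94 E2.2571
G1 X3.44 Y10.30 E2.3784
G1 X-0.48 Y10.90 E2.5762
G1 X-4.61 Y9.89 E2.7883
G1 X-8.04 Y7.37 E3.0007
G1 X-10.25 Y3.73 E3.2131
G1 X-10.90 Y-0.48 E3.4257

At z = 9.6 mm: the sphere: section is a regular 16-gon, circumradius = √(r²−h²) = √(11²−1.4²) = 10.911; the r=7 cylinder at (14, 5.5) contributes a regular 16-gon of circumradius 7; After the difference (first − rest): starting from the r=11 sphere, the r=7 cylinder at (14, 5.5) partially overlaps it — only the 16.16 mm² overlap (of its 150.01 mm²) is removed, clipping the outline — 1 connected region; (rotated 25° about Z; rotation is an isometry so areas/perimeters/island counts are preserved). The outline is a single polygon with 18 vertices. Extrusion per mm of travel: 0.4 × 0.3 / (π × 0.875²) = 0.049890. Accumulating E over each segment gives final E = 3.4257.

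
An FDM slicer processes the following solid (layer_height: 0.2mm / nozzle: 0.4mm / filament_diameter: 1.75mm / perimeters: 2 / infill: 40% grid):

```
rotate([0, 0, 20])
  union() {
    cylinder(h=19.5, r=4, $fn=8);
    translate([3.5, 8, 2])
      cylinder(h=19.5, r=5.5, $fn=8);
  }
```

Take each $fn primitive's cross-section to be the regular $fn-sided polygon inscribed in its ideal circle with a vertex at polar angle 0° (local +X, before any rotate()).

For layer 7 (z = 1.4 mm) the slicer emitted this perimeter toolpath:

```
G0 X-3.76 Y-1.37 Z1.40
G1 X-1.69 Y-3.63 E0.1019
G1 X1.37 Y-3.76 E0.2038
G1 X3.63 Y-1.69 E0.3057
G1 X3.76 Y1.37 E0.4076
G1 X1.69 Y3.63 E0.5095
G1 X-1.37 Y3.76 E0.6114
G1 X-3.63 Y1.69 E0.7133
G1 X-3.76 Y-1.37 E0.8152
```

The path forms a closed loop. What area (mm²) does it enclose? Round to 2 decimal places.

Apply the shoelace formula to the sequence of (X, Y) vertices; enclosed area = 45.32 mm².

45.32 mm²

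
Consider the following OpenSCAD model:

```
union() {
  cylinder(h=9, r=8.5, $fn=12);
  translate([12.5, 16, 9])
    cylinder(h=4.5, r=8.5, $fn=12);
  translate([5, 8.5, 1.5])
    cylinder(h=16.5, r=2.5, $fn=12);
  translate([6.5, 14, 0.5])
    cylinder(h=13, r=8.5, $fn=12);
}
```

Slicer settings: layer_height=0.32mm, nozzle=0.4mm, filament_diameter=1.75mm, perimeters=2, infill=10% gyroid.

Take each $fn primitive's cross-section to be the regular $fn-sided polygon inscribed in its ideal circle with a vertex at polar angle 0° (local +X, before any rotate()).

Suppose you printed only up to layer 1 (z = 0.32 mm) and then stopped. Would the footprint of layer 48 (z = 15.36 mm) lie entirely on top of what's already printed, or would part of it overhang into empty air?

Compare the two slices. At z = 0.32: the r=8.5 cylinder gives a regular 12-gon of circumradius 8.5 (constant along its height) (area = (12/2)·8.500²·sin(360°/12) = 216.75 mm²); the cylinder at (12.5, 16) does not reach this height (z outside [9, 13.5]); the cylinder at (5, 8.5) is not intersected at this z (z outside [1.5, 18]); the cylinder at (6.5, 14) does not reach this height (z outside [0.5, 13.5]); Merging all regions: only the r=8.5 cylinder is present, so the union is just that shape — area = 216.75 mm². At z = 15.36: the cylinder is absent (z outside [0, 9]); the cylinder at (12.5, 16) is not intersected at this z (z outside [9, 13.5]); the r=2.5 cylinder at (5, 8.5) contributes a regular 12-gon of circumradius 2.5 (area = (12/2)·2.500²·sin(360°/12) = 18.75 mm²); the cylinder at (6.5, 14) is absent (z outside [0.5, 13.5]); Taking the union: only the r=2.5 cylinder at (5, 8.5) is present, so the union is just that shape — area = 18.75 mm². Checking containment: at z = 15.36 the cross-section extends beyond the z = 0.32 cross-section by about 16.57 mm².

part overhangs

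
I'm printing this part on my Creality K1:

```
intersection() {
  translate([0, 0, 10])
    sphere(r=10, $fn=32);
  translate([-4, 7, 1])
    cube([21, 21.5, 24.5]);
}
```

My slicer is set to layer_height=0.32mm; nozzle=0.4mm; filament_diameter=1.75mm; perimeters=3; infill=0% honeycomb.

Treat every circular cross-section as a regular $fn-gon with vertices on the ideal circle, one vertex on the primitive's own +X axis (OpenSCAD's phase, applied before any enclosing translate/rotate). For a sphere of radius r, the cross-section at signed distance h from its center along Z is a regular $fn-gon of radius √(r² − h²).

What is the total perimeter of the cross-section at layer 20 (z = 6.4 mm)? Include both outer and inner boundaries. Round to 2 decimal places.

22.32 mm

At z = 6.4 mm: the r=10 sphere contributes a regular 32-gon of circumradius √(10²−3.6²) = 9.330 (perimeter = 2·32·9.330·sin(180°/32) = 58.53 mm); the cube at (-4, 7) is present — its section is the full 21×21.5 rectangle (perimeter 85.00 mm); After intersecting: the 21×21.5 cube at (-4, 7) partially overlaps the r=10 sphere; clipping to the common part keeps 17.66 mm² — boundary = 22.32 mm. Overall, the cross-section is a single solid region. Total boundary length (outer) = 22.32 mm.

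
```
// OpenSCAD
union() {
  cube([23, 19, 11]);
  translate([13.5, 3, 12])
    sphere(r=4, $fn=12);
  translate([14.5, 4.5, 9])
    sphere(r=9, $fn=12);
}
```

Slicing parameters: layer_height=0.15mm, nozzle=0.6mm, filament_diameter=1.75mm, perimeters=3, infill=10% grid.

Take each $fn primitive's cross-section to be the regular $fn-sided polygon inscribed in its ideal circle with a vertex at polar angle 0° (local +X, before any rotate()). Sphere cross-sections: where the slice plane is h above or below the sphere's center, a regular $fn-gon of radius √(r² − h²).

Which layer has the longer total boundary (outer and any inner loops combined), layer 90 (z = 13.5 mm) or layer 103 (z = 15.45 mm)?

Layer 90 (z = 13.5): the cube is absent (z outside [0, 11]); the r=4 sphere at (13.5, 3) contributes a regular 12-gon of circumradius √(4²−1.5²) = 3.708 (perimeter = 2·12·3.708·sin(180°/12) = 23.03 mm); the r=9 sphere at (14.5, 4.5) slices to a regular 12-gon of circumradius 7.794 (√(r²−h²) with h=4.5 from center) (perimeter = 2·12·7.794·sin(180°/12) = 48.42 mm); Merging all regions: the r=4 sphere at (13.5, 3) lies entirely inside the r=9 sphere at (14.5, 4.5), so the union is just the r=9 sphere at (14.5, 4.5) — boundary = 48.42 mm. So its perimeter = 48.42 mm. Layer 103 (z = 15.45): the cube is not intersected at this z (z outside [0, 11]); the r=4 sphere at (13.5, 3) slices to a regular 12-gon of circumradius 2.024 (√(r²−h²) with h=3.45 from center) (perimeter = 2·12·2.024·sin(180°/12) = 12.57 mm); the r=9 sphere at (14.5, 4.5) slices to a regular 12-gon of circumradius 6.277 (√(r²−h²) with h=6.45 from center) (perimeter = 2·12·6.277·sin(180°/12) = 38.99 mm); Merging all regions: the r=4 sphere at (13.5, 3) lies entirely inside the r=9 sphere at (14.5, 4.5), so the union is just the r=9 sphere at (14.5, 4.5) — boundary = 38.99 mm. So its perimeter = 38.99 mm. Layer 90 is larger (48.42 vs 38.99 mm).

layer 90 (z = 13.5 mm)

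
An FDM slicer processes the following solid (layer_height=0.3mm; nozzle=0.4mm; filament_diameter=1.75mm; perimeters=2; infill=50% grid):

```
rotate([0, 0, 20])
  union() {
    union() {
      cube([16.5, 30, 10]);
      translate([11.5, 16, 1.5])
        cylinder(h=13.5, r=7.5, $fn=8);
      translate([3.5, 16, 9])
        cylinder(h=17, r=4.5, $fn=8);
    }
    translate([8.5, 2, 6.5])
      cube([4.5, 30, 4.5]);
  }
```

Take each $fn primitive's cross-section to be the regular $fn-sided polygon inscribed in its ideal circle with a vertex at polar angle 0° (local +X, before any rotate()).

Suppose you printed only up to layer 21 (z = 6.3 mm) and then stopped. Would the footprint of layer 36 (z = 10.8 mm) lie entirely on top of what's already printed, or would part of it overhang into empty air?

Compare the two slices. At z = 6.3: the 16.5×30 cube contributes its full rectangle (area 495.00 mm²); the cylinder at (11.5, 16): section is a regular 8-gon, circumradius r=7.5 (area = (8/2)·7.500²·sin(360°/8) = 159.10 mm²); the cylinder at (3.5, 16) does not reach this height (z outside [9, 26]); Merging all regions: the regions partially overlap — summed areas 654.10 mm² minus the doubly-counted overlap 144.19 mm² gives 509.90 mm² — area = 509.90 mm²; the cube at (8.5, 2) is absent (z outside [6.5, 11]); Merging all regions: only the result so far is present, so the union is just that shape — area = 509.90 mm²; (rotated 20° about Z; rotation is an isometry so areas/perimeters/island counts are preserved). At z = 10.8: the cube is absent (z outside [0, 10]); the cylinder at (11.5, 16): section is a regular 8-gon, circumradius r=7.5 (area = (8/2)·7.500²·sin(360°/8) = 159.10 mm²); the cylinder at (3.5, 16): section is a regular 8-gon, circumradius r=4.5 (area = (8/2)·4.500²·sin(360°/8) = 57.28 mm²); Combining (union): the regions partially overlap — summed areas 216.37 mm² minus the doubly-counted overlap 17.73 mm² gives 198.65 mm² — area = 198.65 mm²; the cube at (8.5, 2) (footprint 4.5×30) is included at this height (area 135.00 mm²); Merging all regions: the regions partially overlap — summed areas 333.65 mm² minus the doubly-counted overlap 62.84 mm² gives 270.81 mm² — area = 270.81 mm²; (rotated 20° about Z; rotation is an isometry so areas/perimeters/island counts are preserved). Checking containment: at z = 10.8 the cross-section extends beyond the z = 6.3 cross-section by about 11.41 mm².

part overhangs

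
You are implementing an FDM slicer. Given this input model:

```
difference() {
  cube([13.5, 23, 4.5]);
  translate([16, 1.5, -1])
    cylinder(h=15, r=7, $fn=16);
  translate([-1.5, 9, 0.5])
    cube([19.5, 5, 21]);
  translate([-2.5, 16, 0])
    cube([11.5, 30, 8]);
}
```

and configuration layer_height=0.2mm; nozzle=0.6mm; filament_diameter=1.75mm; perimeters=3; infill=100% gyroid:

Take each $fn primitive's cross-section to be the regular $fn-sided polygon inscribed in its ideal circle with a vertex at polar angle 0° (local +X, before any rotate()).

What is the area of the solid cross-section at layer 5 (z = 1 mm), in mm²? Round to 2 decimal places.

152.85 mm²

At z = 1 mm: the 13.5×23 cube contributes its full rectangle (area 310.50 mm²); the cylinder at (16, 1.5): section is a regular 16-gon, circumradius r=7 (area = (16/2)·7.000²·sin(360°/16) = 150.01 mm²); the cube at (-1.5, 9) is present — its section is the full 19.5×5 rectangle (area 97.50 mm²); the cube at (-2.5, 16) (footprint 11.5×30) is included at this height (area 345.00 mm²); After the difference (first − rest): starting from the 13.5×23 cube (310.50 mm²), the r=7 cylinder at (16, 1.5) partially overlaps it — only the 27.15 mm² overlap (of its 150.01 mm²) is removed, clipping the outline; the 19.5×5 cube at (-1.5, 9) partially overlaps it — only the 67.50 mm² overlap (of its 97.50 mm²) is removed, clipping the outline; the 11.5×30 cube at (-2.5, 16) partially overlaps it — only the 63.00 mm² overlap (of its 345.00 mm²) is removed, clipping the outline — area = 152.85 mm². Overall, the cross-section has 2 separate islands. Net area = 152.85 mm².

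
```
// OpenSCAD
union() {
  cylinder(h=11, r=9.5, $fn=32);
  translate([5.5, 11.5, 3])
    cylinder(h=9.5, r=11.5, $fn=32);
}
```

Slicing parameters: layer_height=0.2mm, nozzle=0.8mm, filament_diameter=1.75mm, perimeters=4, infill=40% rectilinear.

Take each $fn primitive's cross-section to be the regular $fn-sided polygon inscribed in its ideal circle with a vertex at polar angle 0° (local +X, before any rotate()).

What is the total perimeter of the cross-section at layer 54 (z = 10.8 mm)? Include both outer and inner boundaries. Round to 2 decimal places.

93.58 mm

At z = 10.8 mm: the r=9.5 cylinder gives a regular 32-gon of circumradius 9.5 (constant along its height) (perimeter = 2·32·9.500·sin(180°/32) = 59.59 mm); the r=11.5 cylinder at (5.5, 11.5) contributes a regular 32-gon of circumradius 11.5 (perimeter = 2·32·11.500·sin(180°/32) = 72.14 mm); Combining (union): the regions partially overlap (shared area 94.09 mm²), so the edge portions inside another operand are dropped and the merged outline is re-measured after clipping — boundary = 93.58 mm. Overall, the cross-section is a single solid region. Total boundary length (outer) = 93.58 mm.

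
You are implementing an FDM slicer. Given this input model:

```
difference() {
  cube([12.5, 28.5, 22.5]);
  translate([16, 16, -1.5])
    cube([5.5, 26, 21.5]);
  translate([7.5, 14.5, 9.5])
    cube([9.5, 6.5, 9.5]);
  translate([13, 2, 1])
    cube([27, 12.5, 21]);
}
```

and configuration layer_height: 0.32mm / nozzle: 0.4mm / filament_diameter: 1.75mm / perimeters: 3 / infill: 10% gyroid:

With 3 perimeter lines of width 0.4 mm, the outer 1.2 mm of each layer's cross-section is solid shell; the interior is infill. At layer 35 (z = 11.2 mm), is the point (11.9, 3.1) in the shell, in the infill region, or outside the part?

shell

At z = 11.2 mm: the cube is present — its section is the full 12.5×28.5 rectangle; the 5.5×26 cube at (16, 16) contributes its full rectangle; the cube at (7.5, 14.5) is present — its section is the full 9.5×6.5 rectangle; the cube at (13, 2) (footprint 27×12.5) is included at this height; After the difference (first − rest): starting from the 12.5×28.5 cube, the 5.5×26 cube at (16, 16) misses the remaining region (no effect); the 9.5×6.5 cube at (7.5, 14.5) partially overlaps it — only the 32.50 mm² overlap (of its 61.75 mm²) is removed, clipping the outline; the 27×12.5 cube at (13, 2) misses the remaining region (no effect) — 1 connected region. Overall, the cross-section is a single solid region. The nearest boundary edge runs (12.50, 14.50)→(12.50, 0.00); distance from the point to it = 0.60 mm. The point is inside the cross-section, 0.60 mm from the nearest boundary — within the 1.2 mm shell band (3 × 0.4).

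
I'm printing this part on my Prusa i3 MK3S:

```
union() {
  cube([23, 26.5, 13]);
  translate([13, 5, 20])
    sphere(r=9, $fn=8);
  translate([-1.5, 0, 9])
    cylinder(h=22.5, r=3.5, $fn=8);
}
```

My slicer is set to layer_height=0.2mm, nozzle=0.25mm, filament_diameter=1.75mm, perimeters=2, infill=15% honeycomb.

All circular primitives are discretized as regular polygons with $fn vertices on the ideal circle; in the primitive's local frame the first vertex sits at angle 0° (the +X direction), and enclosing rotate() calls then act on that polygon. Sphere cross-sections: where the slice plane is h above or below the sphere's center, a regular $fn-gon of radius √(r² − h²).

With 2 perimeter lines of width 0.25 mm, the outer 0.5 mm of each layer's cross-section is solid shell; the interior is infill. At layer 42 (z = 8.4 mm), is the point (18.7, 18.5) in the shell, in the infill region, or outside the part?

infill

At z = 8.4 mm: the cube (footprint 23×26.5) is included at this height; the sphere at (13, 5) does not reach this height (|z−center|=11.600 > r=9); the cylinder at (-1.5, 0) is not intersected at this z (z outside [9, 31.5]); Combining (union): only the 23×26.5 cube is present, so the union is just that shape — 1 connected region. Overall, the cross-section is a single solid region. The nearest boundary edge runs (23.00, 0.00)→(23.00, 26.50); distance from the point to it = 4.30 mm. The point is inside the cross-section and 4.30 mm from the nearest boundary — more than the 0.5 mm shell width (2 × 0.25), so it's in the infill interior.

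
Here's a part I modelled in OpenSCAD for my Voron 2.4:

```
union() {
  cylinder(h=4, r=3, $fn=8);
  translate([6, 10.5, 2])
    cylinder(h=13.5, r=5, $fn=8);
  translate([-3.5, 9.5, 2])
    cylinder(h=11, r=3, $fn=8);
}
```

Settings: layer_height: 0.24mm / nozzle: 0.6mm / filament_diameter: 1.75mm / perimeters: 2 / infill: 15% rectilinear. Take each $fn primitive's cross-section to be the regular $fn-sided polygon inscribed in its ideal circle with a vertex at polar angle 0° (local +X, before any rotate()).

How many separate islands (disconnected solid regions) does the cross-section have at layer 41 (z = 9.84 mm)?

2

At z = 9.84 mm: the cylinder is absent (z outside [0, 4]); the cylinder at (6, 10.5): section is a regular 8-gon, circumradius r=5; the cylinder at (-3.5, 9.5): section is a regular 8-gon, circumradius r=3; Combining (union): the 2 present regions are separate (no shared area or edge), so areas and boundary lengths simply add and each stays a separate island — 2 connected regions. Overall, the cross-section has 2 separate islands. Island count = 2.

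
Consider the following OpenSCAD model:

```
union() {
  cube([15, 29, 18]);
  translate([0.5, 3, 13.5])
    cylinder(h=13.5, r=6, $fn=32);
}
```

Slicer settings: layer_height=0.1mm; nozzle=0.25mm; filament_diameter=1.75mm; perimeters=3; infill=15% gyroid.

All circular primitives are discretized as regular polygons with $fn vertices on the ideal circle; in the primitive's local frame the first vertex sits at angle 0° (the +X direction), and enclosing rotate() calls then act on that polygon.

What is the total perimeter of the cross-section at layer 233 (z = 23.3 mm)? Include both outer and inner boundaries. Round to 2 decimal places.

37.64 mm

At z = 23.3 mm: the cube does not reach this height (z outside [0, 18]); the r=6 cylinder at (0.5, 3) contributes a regular 32-gon of circumradius 6 (perimeter = 2·32·6.000·sin(180°/32) = 37.64 mm); Merging all regions: only the r=6 cylinder at (0.5, 3) is present, so the union is just that shape — boundary = 37.64 mm. Overall, the cross-section is a single solid region. Total boundary length (outer) = 37.64 mm.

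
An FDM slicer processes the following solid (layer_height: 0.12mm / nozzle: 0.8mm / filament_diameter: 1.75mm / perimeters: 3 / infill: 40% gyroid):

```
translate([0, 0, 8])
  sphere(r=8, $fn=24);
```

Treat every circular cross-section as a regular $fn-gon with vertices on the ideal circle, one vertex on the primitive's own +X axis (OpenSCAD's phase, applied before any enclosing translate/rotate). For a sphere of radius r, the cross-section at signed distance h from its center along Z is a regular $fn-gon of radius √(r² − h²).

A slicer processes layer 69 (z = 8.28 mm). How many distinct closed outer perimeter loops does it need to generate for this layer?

At z = 8.28 mm: the r=8 sphere contributes a regular 24-gon of circumradius √(8²−0.28²) = 7.995. The result has 1 disconnected region.

1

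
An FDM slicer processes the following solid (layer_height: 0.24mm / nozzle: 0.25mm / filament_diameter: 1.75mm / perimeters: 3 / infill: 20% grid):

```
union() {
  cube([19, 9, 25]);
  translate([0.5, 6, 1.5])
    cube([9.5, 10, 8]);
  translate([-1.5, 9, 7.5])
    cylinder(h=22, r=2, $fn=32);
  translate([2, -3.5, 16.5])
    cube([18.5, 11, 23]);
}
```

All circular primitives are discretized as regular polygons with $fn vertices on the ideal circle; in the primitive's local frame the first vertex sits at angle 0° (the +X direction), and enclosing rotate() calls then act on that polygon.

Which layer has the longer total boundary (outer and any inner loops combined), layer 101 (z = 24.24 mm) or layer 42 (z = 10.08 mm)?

layer 101 (z = 24.24 mm)

Layer 101 (z = 24.24): the cube (footprint 19×9) is included at this height (perimeter 56.00 mm); the cube at (0.5, 6) does not reach this height (z outside [1.5, 9.5]); the cylinder at (-1.5, 9): section is a regular 32-gon, circumradius r=2 (perimeter = 2·32·2.000·sin(180°/32) = 12.55 mm); the cube at (2, -3.5) is present — its section is the full 18.5×11 rectangle (perimeter 59.00 mm); Taking the union: the regions partially overlap (shared area 127.94 mm²), so the edge portions inside another operand are dropped and the merged outline is re-measured after clipping — boundary = 75.30 mm. So its perimeter = 75.30 mm. Layer 42 (z = 10.08): the cube is present — its section is the full 19×9 rectangle (perimeter 56.00 mm); the cube at (0.5, 6) is not intersected at this z (z outside [1.5, 9.5]); the r=2 cylinder at (-1.5, 9) gives a regular 32-gon of circumradius 2 (constant along its height) (perimeter = 2·32·2.000·sin(180°/32) = 12.55 mm); the cube at (2, -3.5) does not reach this height (z outside [16.5, 39.5]); Combining (union): the regions partially overlap (shared area 0.44 mm²), so the edge portions inside another operand are dropped and the merged outline is re-measured after clipping — boundary = 65.30 mm. So its perimeter = 65.30 mm. Layer 101 is larger (75.30 vs 65.30 mm).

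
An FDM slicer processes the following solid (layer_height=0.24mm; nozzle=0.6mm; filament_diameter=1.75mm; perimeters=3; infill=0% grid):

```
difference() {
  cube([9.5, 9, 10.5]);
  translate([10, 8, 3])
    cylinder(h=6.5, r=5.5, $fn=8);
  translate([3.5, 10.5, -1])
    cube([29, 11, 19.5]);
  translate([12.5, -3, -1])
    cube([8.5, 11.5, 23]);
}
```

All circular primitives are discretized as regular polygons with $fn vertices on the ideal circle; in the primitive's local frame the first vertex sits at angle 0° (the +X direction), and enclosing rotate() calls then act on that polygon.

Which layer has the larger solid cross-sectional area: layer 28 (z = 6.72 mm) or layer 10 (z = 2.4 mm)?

layer 10 (z = 2.4 mm)

Layer 28 (z = 6.72): the 9.5×9 cube contributes its full rectangle (area 85.50 mm²); the r=5.5 cylinder at (10, 8) gives a regular 8-gon of circumradius 5.5 (constant along its height) (area = (8/2)·5.500²·sin(360°/8) = 85.56 mm²); the 29×11 cube at (3.5, 10.5) contributes its full rectangle (area 319.00 mm²); the cube at (12.5, -3) (footprint 8.5×11.5) is included at this height (area 97.75 mm²); Taking the first minus the rest: starting from the 9.5×9 cube (85.50 mm²), the r=5.5 cylinder at (10, 8) partially overlaps it — only the 23.48 mm² overlap (of its 85.56 mm²) is removed, clipping the outline; the 29×11 cube at (3.5, 10.5) misses the remaining region (no effect); the 8.5×11.5 cube at (12.5, -3) misses the remaining region (no effect) — area = 62.02 mm². So its area = 62.02 mm². Layer 10 (z = 2.4): the cube is present — its section is the full 9.5×9 rectangle (area 85.50 mm²); the cylinder at (10, 8) is absent (z outside [3, 9.5]); the 29×11 cube at (3.5, 10.5) contributes its full rectangle (area 319.00 mm²); the cube at (12.5, -3) (footprint 8.5×11.5) is included at this height (area 97.75 mm²); After the difference (first − rest): starting from the 9.5×9 cube (85.50 mm²), the 29×11 cube at (3.5, 10.5) misses the remaining region (no effect); the 8.5×11.5 cube at (12.5, -3) misses the remaining region (no effect) — area = 85.50 mm². So its area = 85.50 mm². Layer 10 is larger (85.50 vs 62.02 mm²).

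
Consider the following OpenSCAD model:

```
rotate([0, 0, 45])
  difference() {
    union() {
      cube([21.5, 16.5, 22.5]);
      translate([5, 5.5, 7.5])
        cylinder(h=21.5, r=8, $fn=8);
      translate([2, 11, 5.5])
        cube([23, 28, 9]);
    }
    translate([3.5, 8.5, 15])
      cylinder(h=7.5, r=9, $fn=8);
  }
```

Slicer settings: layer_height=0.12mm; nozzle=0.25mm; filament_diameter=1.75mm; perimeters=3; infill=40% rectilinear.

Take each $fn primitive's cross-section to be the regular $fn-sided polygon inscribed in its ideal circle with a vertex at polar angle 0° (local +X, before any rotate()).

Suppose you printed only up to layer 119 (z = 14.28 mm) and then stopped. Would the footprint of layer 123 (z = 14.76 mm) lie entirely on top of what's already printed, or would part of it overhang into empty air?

entirely on top

Compare the two slices. At z = 14.28: the cube (footprint 21.5×16.5) is included at this height (area 354.75 mm²); the cylinder at (5, 5.5): section is a regular 8-gon, circumradius r=8 (area = (8/2)·8.000²·sin(360°/8) = 181.02 mm²); the 23×28 cube at (2, 11) contributes its full rectangle (area 644.00 mm²); Merging all regions: the regions partially overlap — summed areas 1179.77 mm² minus the doubly-counted overlap 252.56 mm² gives 927.21 mm² — area = 927.21 mm²; the cylinder at (3.5, 8.5) is not intersected at this z (z outside [15, 22.5]); Subtracting the remaining from the first: none of the subtracted shapes is present at this height, so the result so far is unchanged — area = 927.21 mm²; (rotated 45° about Z; rotation is an isometry so areas/perimeters/island counts are preserved). At z = 14.76: the 21.5×16.5 cube contributes its full rectangle (area 354.75 mm²); the r=8 cylinder at (5, 5.5) contributes a regular 8-gon of circumradius 8 (area = (8/2)·8.000²·sin(360°/8) = 181.02 mm²); the cube at (2, 11) is absent (z outside [5.5, 14.5]); Merging all regions: the regions partially overlap — summed areas 535.77 mm² minus the doubly-counted overlap 145.31 mm² gives 390.46 mm² — area = 390.46 mm²; the cylinder at (3.5, 8.5) does not reach this height (z outside [15, 22.5]); Subtracting the remaining from the first: none of the subtracted shapes is present at this height, so the result so far is unchanged — area = 390.46 mm²; (whole slice rotated 45° about Z — lengths, areas and connectivity unchanged). Checking containment: the cross-section at z = 14.76 is a subset of the cross-section at z = 14.28.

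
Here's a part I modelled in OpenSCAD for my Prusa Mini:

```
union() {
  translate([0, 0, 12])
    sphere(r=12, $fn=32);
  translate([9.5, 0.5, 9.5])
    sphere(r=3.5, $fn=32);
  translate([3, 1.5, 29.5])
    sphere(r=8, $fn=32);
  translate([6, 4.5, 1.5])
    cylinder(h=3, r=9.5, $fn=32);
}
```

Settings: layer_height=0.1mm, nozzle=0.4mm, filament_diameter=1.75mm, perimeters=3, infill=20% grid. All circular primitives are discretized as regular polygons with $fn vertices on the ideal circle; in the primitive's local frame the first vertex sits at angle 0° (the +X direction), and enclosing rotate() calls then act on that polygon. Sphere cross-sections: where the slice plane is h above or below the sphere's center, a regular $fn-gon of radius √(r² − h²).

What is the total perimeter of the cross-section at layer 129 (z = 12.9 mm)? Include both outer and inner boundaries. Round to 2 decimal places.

At z = 12.9 mm: the r=12 sphere slices to a regular 32-gon of circumradius 11.966 (√(r²−h²) with h=0.9 from center) (perimeter = 2·32·11.966·sin(180°/32) = 75.07 mm); the r=3.5 sphere at (9.5, 0.5) contributes a regular 32-gon of circumradius √(3.5²−3.4²) = 0.831 (perimeter = 2·32·0.831·sin(180°/32) = 5.21 mm); the sphere at (3, 1.5) does not reach this height (|z−center|=16.600 > r=8); the cylinder at (6, 4.5) does not reach this height (z outside [1.5, 4.5]); Taking the union: the r=3.5 sphere at (9.5, 0.5) lies entirely inside the r=12 sphere, so the union is just the r=12 sphere — boundary = 75.07 mm. Overall, the cross-section is a single solid region. Total boundary length (outer) = 75.07 mm.

75.07 mm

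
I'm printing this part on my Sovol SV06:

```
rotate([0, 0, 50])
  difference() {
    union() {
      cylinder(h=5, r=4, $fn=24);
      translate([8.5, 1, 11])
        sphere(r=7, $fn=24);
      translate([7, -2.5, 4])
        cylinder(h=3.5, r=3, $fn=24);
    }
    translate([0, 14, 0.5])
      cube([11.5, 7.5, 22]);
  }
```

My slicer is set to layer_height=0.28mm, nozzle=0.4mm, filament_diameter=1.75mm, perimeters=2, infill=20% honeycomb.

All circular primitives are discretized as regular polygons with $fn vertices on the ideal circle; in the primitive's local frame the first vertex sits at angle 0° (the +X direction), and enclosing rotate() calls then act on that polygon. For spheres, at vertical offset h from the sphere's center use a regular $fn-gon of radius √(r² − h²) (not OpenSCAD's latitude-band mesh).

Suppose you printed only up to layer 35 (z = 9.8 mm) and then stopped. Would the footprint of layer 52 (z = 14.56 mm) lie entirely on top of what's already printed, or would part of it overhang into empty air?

entirely on top

Compare the two slices. At z = 9.8: the cylinder does not reach this height (z outside [0, 5]); the sphere at (8.5, 1): section is a regular 24-gon, circumradius = √(r²−h²) = √(7²−1.2²) = 6.896 (area = (24/2)·6.896²·sin(360°/24) = 147.71 mm²); the cylinder at (7, -2.5) is not intersected at this z (z outside [4, 7.5]); Combining (union): only the r=7 sphere at (8.5, 1) is present, so the union is just that shape — area = 147.71 mm²; the cube at (0, 14) is present — its section is the full 11.5×7.5 rectangle (area 86.25 mm²); After the difference (first − rest): starting from that combined region (147.71 mm²), the 11.5×7.5 cube at (0, 14) misses the remaining region (no effect) — area = 147.71 mm²; (rotated 50° about Z; rotation is an isometry so areas/perimeters/island counts are preserved). At z = 14.56: the cylinder does not reach this height (z outside [0, 5]); the r=7 sphere at (8.5, 1) contributes a regular 24-gon of circumradius √(7²−3.56²) = 6.027 (area = (24/2)·6.027²·sin(360°/24) = 112.82 mm²); the cylinder at (7, -2.5) does not reach this height (z outside [4, 7.5]); Combining (union): only the r=7 sphere at (8.5, 1) is present, so the union is just that shape — area = 112.82 mm²; the cube at (0, 14) (footprint 11.5×7.5) is included at this height (area 86.25 mm²); Taking the first minus the rest: starting from that combined region (112.82 mm²), the 11.5×7.5 cube at (0, 14) misses the remaining region (no effect) — area = 112.82 mm²; (whole slice rotated 50° about Z — lengths, areas and connectivity unchanged). Checking containment: the cross-section at z = 14.56 is a subset of the cross-section at z = 9.8.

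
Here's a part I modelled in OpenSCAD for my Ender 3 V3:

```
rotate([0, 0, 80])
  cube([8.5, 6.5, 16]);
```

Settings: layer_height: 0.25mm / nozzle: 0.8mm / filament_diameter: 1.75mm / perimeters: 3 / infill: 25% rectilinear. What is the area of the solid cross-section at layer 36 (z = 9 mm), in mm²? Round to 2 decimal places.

55.25 mm²

At z = 9 mm: the 8.5×6.5 cube contributes its full rectangle (area 55.25 mm²); (whole slice rotated 80° about Z — lengths, areas and connectivity unchanged). Overall, the cross-section is a single solid region. Net area = 55.25 mm².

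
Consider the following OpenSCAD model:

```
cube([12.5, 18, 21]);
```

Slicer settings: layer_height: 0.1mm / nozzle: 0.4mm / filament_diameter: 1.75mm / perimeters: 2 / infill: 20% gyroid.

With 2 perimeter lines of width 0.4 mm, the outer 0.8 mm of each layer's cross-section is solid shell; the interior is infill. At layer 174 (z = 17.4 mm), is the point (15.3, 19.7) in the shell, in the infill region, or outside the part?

At z = 17.4 mm: the 12.5×18 cube contributes its full rectangle. Overall, the cross-section is a single solid region. The nearest boundary edge runs (12.50, 0.00)→(12.50, 18.00); distance from the point to it = 3.28 mm. The point is not inside any of the regions above, so it lies outside the cross-section (3.28 mm from the nearest boundary).

outside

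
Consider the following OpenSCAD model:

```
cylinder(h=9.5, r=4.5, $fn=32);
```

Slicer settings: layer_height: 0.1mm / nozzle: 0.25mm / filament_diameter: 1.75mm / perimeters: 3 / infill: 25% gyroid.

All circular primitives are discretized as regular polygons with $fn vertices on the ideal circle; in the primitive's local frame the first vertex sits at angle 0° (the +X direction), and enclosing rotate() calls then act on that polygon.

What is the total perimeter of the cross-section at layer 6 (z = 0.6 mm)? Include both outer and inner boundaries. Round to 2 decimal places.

28.23 mm

At z = 0.6 mm: the r=4.5 cylinder gives a regular 32-gon of circumradius 4.5 (constant along its height) (perimeter = 2·32·4.500·sin(180°/32) = 28.23 mm). Overall, the cross-section is a single solid region. Total boundary length (outer) = 28.23 mm.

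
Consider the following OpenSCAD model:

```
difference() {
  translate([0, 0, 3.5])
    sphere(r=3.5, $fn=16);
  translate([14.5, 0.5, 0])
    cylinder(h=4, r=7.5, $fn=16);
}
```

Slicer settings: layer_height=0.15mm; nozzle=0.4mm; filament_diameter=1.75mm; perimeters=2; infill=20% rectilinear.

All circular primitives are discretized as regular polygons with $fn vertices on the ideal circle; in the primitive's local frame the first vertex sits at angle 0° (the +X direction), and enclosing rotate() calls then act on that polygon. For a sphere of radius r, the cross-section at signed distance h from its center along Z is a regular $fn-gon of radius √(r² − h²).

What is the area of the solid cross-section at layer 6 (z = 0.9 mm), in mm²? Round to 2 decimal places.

At z = 0.9 mm: the r=3.5 sphere slices to a regular 16-gon of circumradius 2.343 (√(r²−h²) with h=2.6 from center) (area = (16/2)·2.343²·sin(360°/16) = 16.81 mm²); the r=7.5 cylinder at (14.5, 0.5) contributes a regular 16-gon of circumradius 7.5 (area = (16/2)·7.500²·sin(360°/16) = 172.21 mm²); Subtracting the remaining from the first: starting from the r=3.5 sphere (16.81 mm²), the r=7.5 cylinder at (14.5, 0.5) misses the remaining region (no effect) — area = 16.81 mm². Overall, the cross-section is a single solid region. Net area = 16.81 mm².

16.81 mm²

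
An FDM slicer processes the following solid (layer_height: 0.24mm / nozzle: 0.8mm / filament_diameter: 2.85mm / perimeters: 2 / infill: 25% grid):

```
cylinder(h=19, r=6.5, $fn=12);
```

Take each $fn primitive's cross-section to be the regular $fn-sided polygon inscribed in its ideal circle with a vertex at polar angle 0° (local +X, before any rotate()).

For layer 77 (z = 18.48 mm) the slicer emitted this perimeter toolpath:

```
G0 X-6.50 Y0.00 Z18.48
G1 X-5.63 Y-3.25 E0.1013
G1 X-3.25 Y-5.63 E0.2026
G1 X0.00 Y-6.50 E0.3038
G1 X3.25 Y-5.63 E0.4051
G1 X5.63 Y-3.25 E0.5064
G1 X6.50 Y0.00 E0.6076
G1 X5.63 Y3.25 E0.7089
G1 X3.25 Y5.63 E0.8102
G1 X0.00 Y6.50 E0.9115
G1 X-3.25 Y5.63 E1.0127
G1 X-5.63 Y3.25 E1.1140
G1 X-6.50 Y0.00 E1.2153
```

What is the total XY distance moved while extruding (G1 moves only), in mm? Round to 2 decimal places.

Sum the Euclidean lengths of each G1 segment: total = 40.38 mm.

40.38 mm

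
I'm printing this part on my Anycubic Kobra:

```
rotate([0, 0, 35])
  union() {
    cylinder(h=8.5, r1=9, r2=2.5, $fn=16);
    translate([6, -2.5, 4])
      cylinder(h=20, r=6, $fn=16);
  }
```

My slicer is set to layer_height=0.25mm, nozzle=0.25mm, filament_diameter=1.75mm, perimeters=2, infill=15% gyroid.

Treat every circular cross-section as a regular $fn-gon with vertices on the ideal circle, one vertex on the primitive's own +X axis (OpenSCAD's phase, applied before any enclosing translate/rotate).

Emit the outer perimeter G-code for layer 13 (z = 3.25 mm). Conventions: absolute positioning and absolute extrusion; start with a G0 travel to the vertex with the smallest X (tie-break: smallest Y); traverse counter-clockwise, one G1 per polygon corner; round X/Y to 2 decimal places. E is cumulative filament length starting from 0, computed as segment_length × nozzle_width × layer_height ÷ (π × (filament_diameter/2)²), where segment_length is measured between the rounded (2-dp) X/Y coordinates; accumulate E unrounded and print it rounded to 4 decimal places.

At z = 3.25 mm: the cone: at t=0.382 of its height the radius interpolates to r₁+(r₂−r₁)t = 6.515, giving a regular 16-gon of that circumradius; the cylinder at (6, -2.5) is not intersected at this z (z outside [4, 24]); Taking the union: only the cone is present, so the union is just that shape — 1 connected region; (whole slice rotated 35° about Z — lengths, areas and connectivity unchanged). The outline is a single polygon with 16 vertices. Extrusion per mm of travel: 0.25 × 0.25 / (π × 0.875²) = 0.025984. Accumulating E over each segment gives final E = 1.0570.

G0 X-6.42 Y1.13 Z3.25
G1 X-6.36 Y-1.41 E0.0660
G1 X-5.34 Y-3.74 E0.1321
G1 X-3.50 Y-5.49 E0.1981
G1 X-1.13 Y-6.42 E0.2642
G1 X1.41 Y-6.36 E0.3303
G1 X3.74 Y-5.34 E0.3964
G1 X5.49 Y-3.50 E0.4623
G1 X6.42 Y-1.13 E0.5285
G1 X6.36 Y1.41 E0.5945
G1 X5.34 Y3.74 E0.6606
G1 X3.50 Y5.49 E0.7266
G1 X1.13 Y6.42 E0.7927
G1 X-1.41 Y6.36 E0.8588
G1 X-3.74 Y5.34 E0.9249
G1 X-5.49 Y3.50 E0.9908
G1 X-6.42 Y1.13 E1.0570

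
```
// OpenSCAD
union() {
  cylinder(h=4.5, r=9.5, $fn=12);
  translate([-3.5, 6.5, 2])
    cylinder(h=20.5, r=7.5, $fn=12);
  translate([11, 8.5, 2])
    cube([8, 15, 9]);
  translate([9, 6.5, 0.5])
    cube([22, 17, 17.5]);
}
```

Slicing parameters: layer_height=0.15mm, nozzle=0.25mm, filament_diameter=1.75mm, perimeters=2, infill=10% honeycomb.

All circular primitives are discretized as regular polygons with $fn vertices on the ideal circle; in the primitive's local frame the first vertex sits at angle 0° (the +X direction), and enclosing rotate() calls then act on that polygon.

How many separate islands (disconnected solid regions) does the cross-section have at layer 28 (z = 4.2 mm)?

At z = 4.2 mm: the r=9.5 cylinder contributes a regular 12-gon of circumradius 9.5; the r=7.5 cylinder at (-3.5, 6.5) contributes a regular 12-gon of circumradius 7.5; the 8×15 cube at (11, 8.5) contributes its full rectangle; the 22×17 cube at (9, 6.5) contributes its full rectangle; Merging all regions: the regions partially overlap (shared area 216.31 mm²), so overlapping operands fuse into one piece — 2 connected regions. Overall, the cross-section has 2 separate islands. Island count = 2.

2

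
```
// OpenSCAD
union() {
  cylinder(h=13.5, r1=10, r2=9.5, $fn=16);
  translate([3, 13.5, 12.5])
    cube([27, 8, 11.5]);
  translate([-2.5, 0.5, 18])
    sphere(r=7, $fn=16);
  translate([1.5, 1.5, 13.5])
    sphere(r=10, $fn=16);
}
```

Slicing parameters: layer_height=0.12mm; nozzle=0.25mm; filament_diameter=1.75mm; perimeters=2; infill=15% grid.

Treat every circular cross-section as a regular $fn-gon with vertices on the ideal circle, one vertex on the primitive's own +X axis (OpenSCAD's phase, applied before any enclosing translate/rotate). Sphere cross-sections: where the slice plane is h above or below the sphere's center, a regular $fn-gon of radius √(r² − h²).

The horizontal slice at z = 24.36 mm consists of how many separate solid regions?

1

At z = 24.36 mm: the cone does not reach this height (z outside [0, 13.5]); the cube at (3, 13.5) does not reach this height (z outside [12.5, 24]); the sphere at (-2.5, 0.5): section is a regular 16-gon, circumradius = √(r²−h²) = √(7²−6.36²) = 2.924; the sphere at (1.5, 1.5) is absent (|z−center|=10.860 > r=10); Combining (union): only the r=7 sphere at (-2.5, 0.5) is present, so the union is just that shape — 1 connected region. The result has 1 disconnected region.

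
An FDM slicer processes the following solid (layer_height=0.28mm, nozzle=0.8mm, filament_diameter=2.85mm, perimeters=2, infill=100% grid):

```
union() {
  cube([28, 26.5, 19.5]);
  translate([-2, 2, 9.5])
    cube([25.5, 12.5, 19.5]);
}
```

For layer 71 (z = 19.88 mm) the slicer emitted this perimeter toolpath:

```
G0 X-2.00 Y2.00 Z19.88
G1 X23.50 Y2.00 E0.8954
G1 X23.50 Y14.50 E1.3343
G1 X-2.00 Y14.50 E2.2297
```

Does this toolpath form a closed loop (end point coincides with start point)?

no

Start point (G0): (-2.00, 2.00). End point (last G1): the path does not return to the start — open.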